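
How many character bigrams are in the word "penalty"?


Word: "penalty" (length 7)
Number of 2-grams = length - 2 + 1 = 7 - 2 + 1
= 6


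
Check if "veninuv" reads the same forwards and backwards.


Word: "veninuv"
Reversed: "vuninev"
Forward == Backward? veninuv != vuninev
Palindrome = No


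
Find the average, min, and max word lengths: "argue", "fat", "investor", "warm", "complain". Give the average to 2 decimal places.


Lengths: "argue"=5, "fat"=3, "investor"=8, "warm"=4, "complain"=8
Sum = 28, Count = 5
Average = 28/5 = 5.60
= avg=5.60, min=3, max=8


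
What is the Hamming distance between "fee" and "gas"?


Comparing character by character (same length = 3):
  Pos 0: 'f' vs 'g' !=
  Pos 1: 'e' vs 'a' !=
  Pos 2: 'e' vs 's' !=
Hamming distance = 3


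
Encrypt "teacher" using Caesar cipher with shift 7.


Word: "teacher"
Shift: 7
Each letter → (letter + shift) mod 26:
  't' (19) + 7 = 0 → 'a'
  'e' (4) + 7 = 11 → 'l'
  'a' (0) + 7 = 7 → 'h'
  'c' (2) + 7 = 9 → 'j'
  'h' (7) + 7 = 14 → 'o'
  'e' (4) + 7 = 11 → 'l'
  'r' (17) + 7 = 24 → 'y'
Result = "alhjoly"


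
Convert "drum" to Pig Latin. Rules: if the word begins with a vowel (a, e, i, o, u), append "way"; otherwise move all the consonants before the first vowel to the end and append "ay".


Word: "drum"
Starts with consonant(s) → move to end, add 'ay'
Consonant cluster: "dr"
Pig Latin = "umdray"


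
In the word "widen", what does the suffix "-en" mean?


Suffix: -en
Example: widen = wide + -en, with a spelling change
Meaning = to make / become


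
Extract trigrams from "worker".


Word: "worker" (length 6)
Number of trigrams = 6 - 3 + 1 = 4
  Position 0: "wor"
  Position 1: "ork"
  Position 2: "rke"
  Position 3: "ker"
Trigrams = "wor", "ork", "rke", "ker"


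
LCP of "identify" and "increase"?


Word 1: "identify"
Word 2: "increase"
Comparing from start:
  Pos 0: 'i' == 'i'
  Pos 1: 'd' != 'n' (stop)
LCP = "i" (length 1)


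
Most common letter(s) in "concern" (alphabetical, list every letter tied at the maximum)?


Word: "concern"
Letter counts:
  'c': 2
  'e': 1
  'n': 2
  'o': 1
  'r': 1
Maximum count = 2
Most frequent = 'c', 'n' (2 times each)


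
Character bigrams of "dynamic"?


Word: "dynamic" (length 7)
Number of bigrams = 7 - 2 + 1 = 6
  Position 0: "dy"
  Position 1: "yn"
  Position 2: "na"
  Position 3: "am"
  Position 4: "mi"
  Position 5: "ic"
Bigrams = "dy", "yn", "na", "am", "mi", "ic"


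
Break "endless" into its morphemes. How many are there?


Word: "endless"
Morphemes: end + -less
Each morpheme carries meaning
= 2 morphemes


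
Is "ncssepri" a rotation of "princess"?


Word: "princess", Candidate: "ncssepri"
Method: check if candidate is substring of word+word
"princessprincess" contains "ncssepri"? No
Is rotation = No


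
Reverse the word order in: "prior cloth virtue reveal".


Original: "prior cloth virtue reveal"
Words (1..n): prior | cloth | virtue | reveal
Reversed (n..1): reveal | virtue | cloth | prior
Result = "reveal virtue cloth prior"


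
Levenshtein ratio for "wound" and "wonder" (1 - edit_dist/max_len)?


Word 1: "wound" (length 5)
Word 2: "wonder" (length 6)
One optimal edit sequence:
  1. keep 'w'
  2. keep 'o'
  3. delete 'u'  (+1)
  4. keep 'n'
  5. keep 'd'
  6. insert 'e'  (+1)
  7. insert 'r'  (+1)
Edit distance = 3
Max length = max(5, 6) = 6
Similarity = 1 - 3/6
= 0.5000


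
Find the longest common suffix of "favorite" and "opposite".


Word 1: "favorite"
Word 2: "opposite"
Comparing from end:
  Pos -1: 'e' == 'e'
  Pos -2: 't' == 't'
  Pos -3: 'i' == 'i'
  Pos -4: 'r' != 's' (stop)
LCS = "ite" (length 3)


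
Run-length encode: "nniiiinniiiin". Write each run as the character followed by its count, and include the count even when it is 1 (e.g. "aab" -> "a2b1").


String: "nniiiinniiiin"
Scanning for consecutive runs:
  'n' x 2
  'i' x 4
  'n' x 2
  'i' x 4
  'n' x 1
RLE = "n2i4n2i4n1"


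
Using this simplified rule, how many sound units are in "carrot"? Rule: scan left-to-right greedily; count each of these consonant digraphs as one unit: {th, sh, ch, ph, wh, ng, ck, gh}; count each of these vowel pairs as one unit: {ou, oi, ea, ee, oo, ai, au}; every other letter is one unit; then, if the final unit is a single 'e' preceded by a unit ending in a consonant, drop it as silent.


Word: "carrot" (6 letters)
Left-to-right scan:
  (1) 'c' (letter)
  (2) 'a' (letter)
  (3) 'r' (letter)
  (4) 'r' (letter)
  (5) 'o' (letter)
  (6) 't' (letter)
Units from scan: 6
Sound units = 6 units


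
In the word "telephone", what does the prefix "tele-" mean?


Prefix: tele-
Example: telephone (tele- + phone)
Meaning = distant


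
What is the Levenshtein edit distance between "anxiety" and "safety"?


Word 1: "anxiety" (length 7)
Word 2: "safety" (length 6)
One optimal edit sequence (insert/delete/substitute each cost 1):
  1. delete 'a'  (+1)
  2. substitute 'n' -> 's'  (+1)
  3. substitute 'x' -> 'a'  (+1)
  4. substitute 'i' -> 'f'  (+1)
  5. keep 'e'
  6. keep 't'
  7. keep 'y'
Total edit operations: 4
Edit distance = 4


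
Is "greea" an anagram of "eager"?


Word 1: "eager" → sorted: aeegr
Word 2: "greea" → sorted: aeegr
Same letters? aeegr == aeegr
Anagram = Yes


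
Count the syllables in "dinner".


Word: "dinner"
Syllable breakdown: din | ner
Counting: 2 parts
= 2 syllables


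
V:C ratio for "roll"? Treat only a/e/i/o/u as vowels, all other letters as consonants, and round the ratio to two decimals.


Word: "roll"
Vowels (a,e,i,o,u): 1
Consonants: 3
Ratio = 1/3
= 0.33


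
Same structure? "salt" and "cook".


Pattern of "salt": [0, 1, 2, 3]
Pattern of "cook": [0, 1, 1, 2]
Patterns do not match
Same pattern = No


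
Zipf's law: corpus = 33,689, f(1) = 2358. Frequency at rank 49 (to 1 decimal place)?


Zipf's law: f(r) = f(1) / r
f(1) = 2358
f(49) = 2358 / 49
= 48.1 occurrences


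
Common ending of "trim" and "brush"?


Word 1: "trim"
Word 2: "brush"
Comparing from end:
  Pos -1: 'm' != 'h' (stop)
LCS = "" (length 0)


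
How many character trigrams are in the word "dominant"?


Word: "dominant" (length 8)
Number of 3-grams = length - 3 + 1 = 8 - 3 + 1
= 6


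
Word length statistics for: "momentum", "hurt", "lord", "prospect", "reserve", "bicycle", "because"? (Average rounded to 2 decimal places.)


Lengths: "momentum"=8, "hurt"=4, "lord"=4, "prospect"=8, "reserve"=7, "bicycle"=7, "because"=7
Sum = 45, Count = 7
Average = 45/7 = 6.43
= avg=6.43, min=4, max=8


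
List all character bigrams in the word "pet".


Word: "pet" (length 3)
Number of bigrams = 3 - 2 + 1 = 2
  Position 0: "pe"
  Position 1: "et"
Bigrams = "pe", "et"


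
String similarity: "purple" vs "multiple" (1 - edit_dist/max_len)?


Word 1: "purple" (length 6)
Word 2: "multiple" (length 8)
One optimal edit sequence:
  1. substitute 'p' -> 'm'  (+1)
  2. keep 'u'
  3. insert 'l'  (+1)
  4. insert 't'  (+1)
  5. substitute 'r' -> 'i'  (+1)
  6. keep 'p'
  7. keep 'l'
  8. keep 'e'
Edit distance = 4
Max length = max(6, 8) = 8
Similarity = 1 - 4/8
= 0.5000


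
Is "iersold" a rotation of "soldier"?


Word: "soldier", Candidate: "iersold"
Method: check if candidate is substring of word+word
"soldiersoldier" contains "iersold"? Yes
Is rotation = Yes


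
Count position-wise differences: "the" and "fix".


Comparing character by character (same length = 3):
  Pos 0: 't' vs 'f' !=
  Pos 1: 'h' vs 'i' !=
  Pos 2: 'e' vs 'x' !=
Hamming distance = 3


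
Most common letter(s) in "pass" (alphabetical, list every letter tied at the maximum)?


Word: "pass"
Letter counts:
  'a': 1
  'p': 1
  's': 2
Maximum count = 2
Most frequent = 's' (2 times each)


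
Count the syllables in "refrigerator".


Word: "refrigerator"
Syllable breakdown: re | frig | er | a | tor
Counting: 5 parts
= 5 syllables


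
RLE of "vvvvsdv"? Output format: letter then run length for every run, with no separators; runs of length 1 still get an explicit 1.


String: "vvvvsdv"
Scanning for consecutive runs:
  'v' x 4
  's' x 1
  'd' x 1
  'v' x 1
RLE = "v4s1d1v1"


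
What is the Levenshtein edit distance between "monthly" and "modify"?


Word 1: "monthly" (length 7)
Word 2: "modify" (length 6)
One optimal edit sequence (insert/delete/substitute each cost 1):
  1. keep 'm'
  2. keep 'o'
  3. delete 'n'  (+1)
  4. substitute 't' -> 'd'  (+1)
  5. substitute 'h' -> 'i'  (+1)
  6. substitute 'l' -> 'f'  (+1)
  7. keep 'y'
Total edit operations: 4
Edit distance = 4


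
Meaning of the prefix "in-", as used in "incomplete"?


Prefix: in-
Example: incomplete (in- + complete)
Meaning = not / into


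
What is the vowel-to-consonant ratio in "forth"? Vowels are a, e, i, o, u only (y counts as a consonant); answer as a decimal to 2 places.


Word: "forth"
Vowels (a,e,i,o,u): 1
Consonants: 4
Ratio = 1/4
= 0.25


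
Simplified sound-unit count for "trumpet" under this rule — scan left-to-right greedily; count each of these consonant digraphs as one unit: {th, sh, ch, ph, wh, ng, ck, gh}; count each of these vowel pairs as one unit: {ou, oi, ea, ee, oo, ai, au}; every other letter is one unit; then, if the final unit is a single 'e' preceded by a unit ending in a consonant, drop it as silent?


Word: "trumpet" (7 letters)
Left-to-right scan:
  1. 't' (letter)
  2. 'r' (letter)
  3. 'u' (letter)
  4. 'm' (letter)
  5. 'p' (letter)
  6. 'e' (letter)
  7. 't' (letter)
Units from scan: 7
Sound units = 7 units


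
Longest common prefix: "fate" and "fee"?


Word 1: "fate"
Word 2: "fee"
Comparing from start:
  Pos 0: 'f' == 'f'
  Pos 1: 'a' != 'e' (stop)
LCP = "f" (length 1)


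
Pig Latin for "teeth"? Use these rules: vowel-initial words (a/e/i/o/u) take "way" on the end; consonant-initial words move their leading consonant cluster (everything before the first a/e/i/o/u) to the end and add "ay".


Word: "teeth"
Starts with consonant(s) → move to end, add 'ay'
Consonant cluster: "t"
Pig Latin = "eethtay"


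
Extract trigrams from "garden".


Word: "garden" (length 6)
Number of trigrams = 6 - 3 + 1 = 4
  Position 0: "gar"
  Position 1: "ard"
  Position 2: "rde"
  Position 3: "den"
Trigrams = "gar", "ard", "rde", "den"


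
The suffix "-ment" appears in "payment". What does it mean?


Suffix: -ment
As in: payment -> pay + -ment
Meaning = result of action


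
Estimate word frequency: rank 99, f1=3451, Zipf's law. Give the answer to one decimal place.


Zipf's law: f(r) = f(1) / r
f(1) = 3451
f(99) = 3451 / 99
= 34.9 occurrences


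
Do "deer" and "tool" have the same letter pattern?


Pattern of "deer": [0, 1, 1, 2]
Pattern of "tool": [0, 1, 1, 2]
Patterns match
Same pattern = Yes


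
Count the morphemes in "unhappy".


Word: "unhappy"
Morphemes: un- | happy
Each morpheme carries meaning
= 2 morphemes


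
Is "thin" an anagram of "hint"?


Word 1: "hint" → sorted: hint
Word 2: "thin" → sorted: hint
Same letters? hint == hint
Anagram = Yes


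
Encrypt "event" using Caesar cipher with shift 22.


Word: "event"
Shift: 22
Each letter → (letter + shift) mod 26:
  'e' (4) + 22 = 0 → 'a'
  'v' (21) + 22 = 17 → 'r'
  'e' (4) + 22 = 0 → 'a'
  'n' (13) + 22 = 9 → 'j'
  't' (19) + 22 = 15 → 'p'
Result = "arajp"


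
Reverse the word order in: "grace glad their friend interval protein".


Original: "grace glad their friend interval protein"
Words (1..n): grace | glad | their | friend | interval | protein
Reversed (n..1): protein | interval | friend | their | glad | grace
Result = "protein interval friend their glad grace"


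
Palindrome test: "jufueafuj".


Word: "jufueafuj"
Reversed: "jufaeufuj"
Forward == Backward? jufueafuj != jufaeufuj
Palindrome = No


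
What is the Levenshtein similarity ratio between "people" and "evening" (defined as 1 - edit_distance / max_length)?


Word 1: "people" (length 6)
Word 2: "evening" (length 7)
One optimal edit sequence:
  1. insert 'e'  (+1)
  2. substitute 'p' -> 'v'  (+1)
  3. keep 'e'
  4. substitute 'o' -> 'n'  (+1)
  5. substitute 'p' -> 'i'  (+1)
  6. substitute 'l' -> 'n'  (+1)
  7. substitute 'e' -> 'g'  (+1)
Edit distance = 6
Max length = max(6, 7) = 7
Similarity = 1 - 6/7
= 0.1429


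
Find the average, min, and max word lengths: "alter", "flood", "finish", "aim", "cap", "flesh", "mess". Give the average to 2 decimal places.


Lengths: "alter"=5, "flood"=5, "finish"=6, "aim"=3, "cap"=3, "flesh"=5, "mess"=4
Sum = 31, Count = 7
Average = 31/7 = 4.43
= avg=4.43, min=3, max=6


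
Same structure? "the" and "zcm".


Pattern of "the": [0, 1, 2]
Pattern of "zcm": [0, 1, 2]
Patterns match
Same pattern = Yes


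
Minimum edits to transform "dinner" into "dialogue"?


Word 1: "dinner" (length 6)
Word 2: "dialogue" (length 8)
One optimal edit sequence (insert/delete/substitute each cost 1):
  1. keep 'd'
  2. keep 'i'
  3. insert 'a'  (+1)
  4. insert 'l'  (+1)
  5. substitute 'n' -> 'o'  (+1)
  6. substitute 'n' -> 'g'  (+1)
  7. substitute 'e' -> 'u'  (+1)
  8. substitute 'r' -> 'e'  (+1)
Total edit operations: 6
Edit distance = 6


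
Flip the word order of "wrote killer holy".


Original: "wrote killer holy"
Words (1..n): wrote | killer | holy
Reversed (n..1): holy | killer | wrote
Result = "holy killer wrote"


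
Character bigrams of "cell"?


Word: "cell" (length 4)
Number of bigrams = 4 - 2 + 1 = 3
  Position 0: "ce"
  Position 1: "el"
  Position 2: "ll"
Bigrams = "ce", "el", "ll"


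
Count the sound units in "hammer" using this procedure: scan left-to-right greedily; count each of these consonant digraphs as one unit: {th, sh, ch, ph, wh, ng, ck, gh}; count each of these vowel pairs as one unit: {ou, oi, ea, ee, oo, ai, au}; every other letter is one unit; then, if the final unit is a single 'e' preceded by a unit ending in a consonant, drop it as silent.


Word: "hammer" (6 letters)
Left-to-right scan:
  1. 'h' (letter)
  2. 'a' (letter)
  3. 'm' (letter)
  4. 'm' (letter)
  5. 'e' (letter)
  6. 'r' (letter)
Units from scan: 6
Sound units = 6 units


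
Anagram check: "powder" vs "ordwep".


Word 1: "powder" → sorted: deoprw
Word 2: "ordwep" → sorted: deoprw
Same letters? deoprw == deoprw
Anagram = Yes


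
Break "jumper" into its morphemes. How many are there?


Word: "jumper"
Morphemes: jump / -er
Each morpheme carries meaning
= 2 morphemes


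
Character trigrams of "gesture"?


Word: "gesture" (length 7)
Number of trigrams = 7 - 3 + 1 = 5
  Position 0: "ges"
  Position 1: "est"
  Position 2: "stu"
  Position 3: "tur"
  Position 4: "ure"
Trigrams = "ges", "est", "stu", "tur", "ure"


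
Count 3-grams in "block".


Word: "block" (length 5)
Number of 3-grams = length - 3 + 1 = 5 - 3 + 1
= 3


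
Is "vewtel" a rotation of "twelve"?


Word: "twelve", Candidate: "vewtel"
Method: check if candidate is substring of word+word
"twelvetwelve" contains "vewtel"? No
Is rotation = No


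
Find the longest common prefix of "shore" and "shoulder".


Word 1: "shore"
Word 2: "shoulder"
Comparing from start:
  Pos 0: 's' == 's'
  Pos 1: 'h' == 'h'
  Pos 2: 'o' == 'o'
  Pos 3: 'r' != 'u' (stop)
LCP = "sho" (length 3)


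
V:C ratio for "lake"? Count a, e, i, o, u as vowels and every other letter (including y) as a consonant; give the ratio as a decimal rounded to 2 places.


Word: "lake"
Vowels (a,e,i,o,u): 2
Consonants: 2
Ratio = 2/2
= 1.00


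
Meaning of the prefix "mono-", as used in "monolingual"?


Prefix: mono-
Example: monolingual (mono- + lingual)
Meaning = one


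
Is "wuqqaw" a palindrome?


Word: "wuqqaw"
Reversed: "waqquw"
Forward == Backward? wuqqaw != waqquw
Palindrome = No


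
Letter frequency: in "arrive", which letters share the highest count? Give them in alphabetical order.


Word: "arrive"
Letter counts:
  'a': 1
  'e': 1
  'i': 1
  'r': 2
  'v': 1
Maximum count = 2
Most frequent = 'r' (2 times each)


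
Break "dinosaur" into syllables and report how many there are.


Word: "dinosaur"
Syllable breakdown: di-no-saur
Counting: 3 parts
= 3 syllables


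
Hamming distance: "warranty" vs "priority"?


Comparing character by character (same length = 8):
  Pos 0: 'w' vs 'p' !=
  Pos 1: 'a' vs 'r' !=
  Pos 2: 'r' vs 'i' !=
  Pos 3: 'r' vs 'o' !=
  Pos 4: 'a' vs 'r' !=
  Pos 5: 'n' vs 'i' !=
  Pos 6: 't' vs 't' =
  Pos 7: 'y' vs 'y' =
Hamming distance = 6


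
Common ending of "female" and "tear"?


Word 1: "female"
Word 2: "tear"
Comparing from end:
  Pos -1: 'e' != 'r' (stop)
LCS = "" (length 0)


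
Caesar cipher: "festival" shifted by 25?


Word: "festival"
Shift: 25
Each letter → (letter + shift) mod 26:
  'f' (5) + 25 = 4 → 'e'
  'e' (4) + 25 = 3 → 'd'
  's' (18) + 25 = 17 → 'r'
  't' (19) + 25 = 18 → 's'
  'i' (8) + 25 = 7 → 'h'
  'v' (21) + 25 = 20 → 'u'
  'a' (0) + 25 = 25 → 'z'
  'l' (11) + 25 = 10 → 'k'
Result = "edrshuzk"


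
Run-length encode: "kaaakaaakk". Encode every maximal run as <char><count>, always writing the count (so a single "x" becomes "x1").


String: "kaaakaaakk"
Scanning for consecutive runs:
  'k' x 1
  'a' x 3
  'k' x 1
  'a' x 3
  'k' x 2
RLE = "k1a3k1a3k2"


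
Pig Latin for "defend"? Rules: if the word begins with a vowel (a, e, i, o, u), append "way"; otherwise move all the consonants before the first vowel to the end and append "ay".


Word: "defend"
Starts with consonant(s) → move to end, add 'ay'
Consonant cluster: "d"
Pig Latin = "efendday"


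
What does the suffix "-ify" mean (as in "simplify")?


Suffix: -ify
As in: simplify -> simple + -ify, with a spelling change
Meaning = to make


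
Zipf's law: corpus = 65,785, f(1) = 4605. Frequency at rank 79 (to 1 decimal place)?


Zipf's law: f(r) = f(1) / r
f(1) = 4605
f(79) = 4605 / 79
= 58.3 occurrences


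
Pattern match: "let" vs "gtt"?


Pattern of "let": [0, 1, 2]
Pattern of "gtt": [0, 1, 1]
Patterns do not match
Same pattern = No


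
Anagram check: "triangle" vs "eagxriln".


Word 1: "triangle" → sorted: aegilnrt
Word 2: "eagxriln" → sorted: aegilnrx
Same letters? aegilnrt != aegilnrx
Anagram = No


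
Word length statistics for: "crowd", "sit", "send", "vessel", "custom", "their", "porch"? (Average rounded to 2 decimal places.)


Lengths: "crowd"=5, "sit"=3, "send"=4, "vessel"=6, "custom"=6, "their"=5, "porch"=5
Sum = 34, Count = 7
Average = 34/7 = 4.86
= avg=4.86, min=3, max=6


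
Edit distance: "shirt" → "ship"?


Word 1: "shirt" (length 5)
Word 2: "ship" (length 4)
One optimal edit sequence (insert/delete/substitute each cost 1):
  1. keep 's'
  2. keep 'h'
  3. keep 'i'
  4. delete 'r'  (+1)
  5. substitute 't' -> 'p'  (+1)
Total edit operations: 2
Edit distance = 2


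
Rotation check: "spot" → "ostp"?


Word: "spot", Candidate: "ostp"
Method: check if candidate is substring of word+word
"spotspot" contains "ostp"? No
Is rotation = No


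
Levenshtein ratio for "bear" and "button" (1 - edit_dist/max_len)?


Word 1: "bear" (length 4)
Word 2: "button" (length 6)
One optimal edit sequence:
  1. keep 'b'
  2. insert 'u'  (+1)
  3. insert 't'  (+1)
  4. substitute 'e' -> 't'  (+1)
  5. substitute 'a' -> 'o'  (+1)
  6. substitute 'r' -> 'n'  (+1)
Edit distance = 5
Max length = max(4, 6) = 6
Similarity = 1 - 5/6
= 0.1667


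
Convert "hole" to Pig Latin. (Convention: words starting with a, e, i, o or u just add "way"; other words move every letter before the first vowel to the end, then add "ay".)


Word: "hole"
Starts with consonant(s) → move to end, add 'ay'
Consonant cluster: "h"
Pig Latin = "olehay"


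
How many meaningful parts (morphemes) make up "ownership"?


Word: "ownership"
Morphemes: own / -er / -ship
Each morpheme carries meaning
= 3 morphemes


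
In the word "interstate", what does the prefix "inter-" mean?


Prefix: inter-
Example: interstate = inter- + state
Meaning = between


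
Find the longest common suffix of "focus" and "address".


Word 1: "focus"
Word 2: "address"
Comparing from end:
  Pos -1: 's' == 's'
  Pos -2: 'u' != 's' (stop)
LCS = "s" (length 1)


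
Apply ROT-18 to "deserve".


Word: "deserve"
Shift: 18
Each letter → (letter + shift) mod 26:
  'd' (3) + 18 = 21 → 'v'
  'e' (4) + 18 = 22 → 'w'
  's' (18) + 18 = 10 → 'k'
  'e' (4) + 18 = 22 → 'w'
  'r' (17) + 18 = 9 → 'j'
  'v' (21) + 18 = 13 → 'n'
  'e' (4) + 18 = 22 → 'w'
Result = "vwkwjnw"


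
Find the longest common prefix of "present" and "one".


Word 1: "present"
Word 2: "one"
Comparing from start:
  Pos 0: 'p' != 'o' (stop)
LCP = "" (length 0)


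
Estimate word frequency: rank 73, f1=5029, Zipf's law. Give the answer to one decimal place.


Zipf's law: f(r) = f(1) / r
f(1) = 5029
f(73) = 5029 / 73
= 68.9 occurrences


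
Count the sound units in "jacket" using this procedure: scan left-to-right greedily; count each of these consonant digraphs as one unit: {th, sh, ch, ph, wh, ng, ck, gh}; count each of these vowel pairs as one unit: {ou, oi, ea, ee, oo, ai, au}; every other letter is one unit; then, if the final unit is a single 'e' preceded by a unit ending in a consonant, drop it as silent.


Word: "jacket" (6 letters)
Left-to-right scan:
  (1) 'j' (letter)
  (2) 'a' (letter)
  (3) 'ck' (digraph)
  (4) 'e' (letter)
  (5) 't' (letter)
Units from scan: 5
Sound units = 5 units


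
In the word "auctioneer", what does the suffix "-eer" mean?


Suffix: -eer
Example: auctioneer = auction + -eer
Meaning = one who is concerned with


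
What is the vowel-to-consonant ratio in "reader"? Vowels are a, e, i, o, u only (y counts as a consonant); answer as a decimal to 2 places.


Word: "reader"
Vowels (a,e,i,o,u): 3
Consonants: 3
Ratio = 3/3
= 1.00


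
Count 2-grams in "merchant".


Word: "merchant" (length 8)
Number of 2-grams = length - 2 + 1 = 8 - 2 + 1
= 7


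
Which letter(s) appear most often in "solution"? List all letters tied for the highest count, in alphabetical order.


Word: "solution"
Letter counts:
  'i': 1
  'l': 1
  'n': 1
  'o': 2
  's': 1
  't': 1
  'u': 1
Maximum count = 2
Most frequent = 'o' (2 times each)


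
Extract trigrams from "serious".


Word: "serious" (length 7)
Number of trigrams = 7 - 3 + 1 = 5
  Position 0: "ser"
  Position 1: "eri"
  Position 2: "rio"
  Position 3: "iou"
  Position 4: "ous"
Trigrams = "ser", "eri", "rio", "iou", "ous"


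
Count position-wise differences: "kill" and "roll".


Comparing character by character (same length = 4):
  Pos 0: 'k' vs 'r' !=
  Pos 1: 'i' vs 'o' !=
  Pos 2: 'l' vs 'l' =
  Pos 3: 'l' vs 'l' =
Hamming distance = 2


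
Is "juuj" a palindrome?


Word: "juuj"
Reversed: "juuj"
Forward == Backward? juuj == juuj
Palindrome = Yes


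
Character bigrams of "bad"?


Word: "bad" (length 3)
Number of bigrams = 3 - 2 + 1 = 2
  Position 0: "ba"
  Position 1: "ad"
Bigrams = "ba", "ad"


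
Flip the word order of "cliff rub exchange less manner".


Original: "cliff rub exchange less manner"
Words (1..n): cliff | rub | exchange | less | manner
Reversed (n..1): manner | less | exchange | rub | cliff
Result = "manner less exchange rub cliff"


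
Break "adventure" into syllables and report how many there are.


Word: "adventure"
Syllable breakdown: ad · ven · ture
Counting: 3 parts
= 3 syllables


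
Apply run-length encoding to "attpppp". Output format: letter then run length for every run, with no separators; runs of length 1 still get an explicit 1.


String: "attpppp"
Scanning for consecutive runs:
  'a' x 1
  't' x 2
  'p' x 4
RLE = "a1t2p4"


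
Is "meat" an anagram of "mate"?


Word 1: "mate" → sorted: aemt
Word 2: "meat" → sorted: aemt
Same letters? aemt == aemt
Anagram = Yes


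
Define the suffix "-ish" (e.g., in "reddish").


Suffix: -ish
Example: reddish (red + -ish, with a spelling change)
Meaning = somewhat / having the qualities of


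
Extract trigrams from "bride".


Word: "bride" (length 5)
Number of trigrams = 5 - 3 + 1 = 3
  Position 0: "bri"
  Position 1: "rid"
  Position 2: "ide"
Trigrams = "bri", "rid", "ide"


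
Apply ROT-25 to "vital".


Word: "vital"
Shift: 25
Each letter → (letter + shift) mod 26:
  'v' (21) + 25 = 20 → 'u'
  'i' (8) + 25 = 7 → 'h'
  't' (19) + 25 = 18 → 's'
  'a' (0) + 25 = 25 → 'z'
  'l' (11) + 25 = 10 → 'k'
Result = "uhszk"


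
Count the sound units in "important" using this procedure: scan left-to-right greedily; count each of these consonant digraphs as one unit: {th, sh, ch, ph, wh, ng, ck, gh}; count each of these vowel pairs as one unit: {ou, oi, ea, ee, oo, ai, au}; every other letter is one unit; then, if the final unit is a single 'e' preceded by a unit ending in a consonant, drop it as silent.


Word: "important" (9 letters)
Left-to-right scan:
  [1] 'i' (letter)
  [2] 'm' (letter)
  [3] 'p' (letter)
  [4] 'o' (letter)
  [5] 'r' (letter)
  [6] 't' (letter)
  [7] 'a' (letter)
  [8] 'n' (letter)
  [9] 't' (letter)
Units from scan: 9
Sound units = 9 units


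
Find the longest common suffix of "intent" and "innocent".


Word 1: "intent"
Word 2: "innocent"
Comparing from end:
  Pos -1: 't' == 't'
  Pos -2: 'n' == 'n'
  Pos -3: 'e' == 'e'
  Pos -4: 't' != 'c' (stop)
LCS = "ent" (length 3)


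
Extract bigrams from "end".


Word: "end" (length 3)
Number of bigrams = 3 - 2 + 1 = 2
  Position 0: "en"
  Position 1: "nd"
Bigrams = "en", "nd"


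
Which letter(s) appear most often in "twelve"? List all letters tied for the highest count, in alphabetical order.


Word: "twelve"
Letter counts:
  'e': 2
  'l': 1
  't': 1
  'v': 1
  'w': 1
Maximum count = 2
Most frequent = 'e' (2 times each)


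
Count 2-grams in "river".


Word: "river" (length 5)
Number of 2-grams = length - 2 + 1 = 5 - 2 + 1
= 4


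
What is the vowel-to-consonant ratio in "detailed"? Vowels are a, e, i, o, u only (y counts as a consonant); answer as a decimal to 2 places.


Word: "detailed"
Vowels (a,e,i,o,u): 4
Consonants: 4
Ratio = 4/4
= 1.00


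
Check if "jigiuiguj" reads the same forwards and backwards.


Word: "jigiuiguj"
Reversed: "jugiuigij"
Forward == Backward? jigiuiguj != jugiuigij
Palindrome = No


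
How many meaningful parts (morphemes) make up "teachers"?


Word: "teachers"
Morphemes: teach | -er | -s
Each morpheme carries meaning
= 3 morphemes


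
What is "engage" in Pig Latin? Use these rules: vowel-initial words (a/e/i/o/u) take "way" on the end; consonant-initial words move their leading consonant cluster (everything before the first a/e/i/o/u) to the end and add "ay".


Word: "engage"
Starts with vowel → add 'way'
Pig Latin = "engageway"


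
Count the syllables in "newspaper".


Word: "newspaper"
Syllable breakdown: news · pa · per
Counting: 3 parts
= 3 syllables


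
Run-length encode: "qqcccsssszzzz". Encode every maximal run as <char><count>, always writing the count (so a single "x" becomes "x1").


String: "qqcccsssszzzz"
Scanning for consecutive runs:
  'q' x 2
  'c' x 3
  's' x 4
  'z' x 4
RLE = "q2c3s4z4"


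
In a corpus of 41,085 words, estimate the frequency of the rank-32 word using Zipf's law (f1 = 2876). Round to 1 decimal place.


Zipf's law: f(r) = f(1) / r
f(1) = 2876
f(32) = 2876 / 32
= 89.9 occurrences


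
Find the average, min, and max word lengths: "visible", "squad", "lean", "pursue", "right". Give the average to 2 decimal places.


Lengths: "visible"=7, "squad"=5, "lean"=4, "pursue"=6, "right"=5
Sum = 27, Count = 5
Average = 27/5 = 5.40
= avg=5.40, min=4, max=7


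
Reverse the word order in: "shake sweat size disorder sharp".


Original: "shake sweat size disorder sharp"
Words (1..n): shake | sweat | size | disorder | sharp
Reversed (n..1): sharp | disorder | size | sweat | shake
Result = "sharp disorder size sweat shake"


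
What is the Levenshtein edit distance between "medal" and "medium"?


Word 1: "medal" (length 5)
Word 2: "medium" (length 6)
One optimal edit sequence (insert/delete/substitute each cost 1):
  1. keep 'm'
  2. keep 'e'
  3. keep 'd'
  4. insert 'i'  (+1)
  5. substitute 'a' -> 'u'  (+1)
  6. substitute 'l' -> 'm'  (+1)
Total edit operations: 3
Edit distance = 3


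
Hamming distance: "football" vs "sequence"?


Comparing character by character (same length = 8):
  Pos 0: 'f' vs 's' !=
  Pos 1: 'o' vs 'e' !=
  Pos 2: 'o' vs 'q' !=
  Pos 3: 't' vs 'u' !=
  Pos 4: 'b' vs 'e' !=
  Pos 5: 'a' vs 'n' !=
  Pos 6: 'l' vs 'c' !=
  Pos 7: 'l' vs 'e' !=
Hamming distance = 8


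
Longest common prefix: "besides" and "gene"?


Word 1: "besides"
Word 2: "gene"
Comparing from start:
  Pos 0: 'b' != 'g' (stop)
LCP = "" (length 0)


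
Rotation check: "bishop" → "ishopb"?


Word: "bishop", Candidate: "ishopb"
Method: check if candidate is substring of word+word
"bishopbishop" contains "ishopb"? Yes
Is rotation = Yes


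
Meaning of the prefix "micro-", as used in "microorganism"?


Prefix: micro-
Example: microorganism = micro- + organism
Meaning = small


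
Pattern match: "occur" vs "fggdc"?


Pattern of "occur": [0, 1, 1, 2, 3]
Pattern of "fggdc": [0, 1, 1, 2, 3]
Patterns match
Same pattern = Yes


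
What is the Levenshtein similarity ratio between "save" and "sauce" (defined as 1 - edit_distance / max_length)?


Word 1: "save" (length 4)
Word 2: "sauce" (length 5)
One optimal edit sequence:
  1. keep 's'
  2. keep 'a'
  3. insert 'u'  (+1)
  4. substitute 'v' -> 'c'  (+1)
  5. keep 'e'
Edit distance = 2
Max length = max(4, 5) = 5
Similarity = 1 - 2/5
= 0.6000


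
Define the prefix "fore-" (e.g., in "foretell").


Prefix: fore-
As in: foretell -> fore- + tell
Meaning = before


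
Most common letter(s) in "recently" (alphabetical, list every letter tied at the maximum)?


Word: "recently"
Letter counts:
  'c': 1
  'e': 2
  'l': 1
  'n': 1
  'r': 1
  't': 1
  'y': 1
Maximum count = 2
Most frequent = 'e' (2 times each)


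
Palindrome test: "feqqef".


Word: "feqqef"
Reversed: "feqqef"
Forward == Backward? feqqef == feqqef
Palindrome = Yes


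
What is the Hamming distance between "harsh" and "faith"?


Comparing character by character (same length = 5):
  Pos 0: 'h' vs 'f' !=
  Pos 1: 'a' vs 'a' =
  Pos 2: 'r' vs 'i' !=
  Pos 3: 's' vs 't' !=
  Pos 4: 'h' vs 'h' =
Hamming distance = 3


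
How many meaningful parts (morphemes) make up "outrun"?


Word: "outrun"
Morphemes: out- | run
Each morpheme carries meaning
= 2 morphemes


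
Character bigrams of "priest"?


Word: "priest" (length 6)
Number of bigrams = 6 - 2 + 1 = 5
  Position 0: "pr"
  Position 1: "ri"
  Position 2: "ie"
  Position 3: "es"
  Position 4: "st"
Bigrams = "pr", "ri", "ie", "es", "st"


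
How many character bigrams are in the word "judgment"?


Word: "judgment" (length 8)
Number of 2-grams = length - 2 + 1 = 8 - 2 + 1
= 7


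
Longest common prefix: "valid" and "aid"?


Word 1: "valid"
Word 2: "aid"
Comparing from start:
  Pos 0: 'v' != 'a' (stop)
LCP = "" (length 0)


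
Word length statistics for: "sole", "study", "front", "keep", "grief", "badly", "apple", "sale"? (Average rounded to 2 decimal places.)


Lengths: "sole"=4, "study"=5, "front"=5, "keep"=4, "grief"=5, "badly"=5, "apple"=5, "sale"=4
Sum = 37, Count = 8
Average = 37/8 = 4.63
= avg=4.63, min=4, max=5


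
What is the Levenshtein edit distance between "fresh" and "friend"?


Word 1: "fresh" (length 5)
Word 2: "friend" (length 6)
One optimal edit sequence (insert/delete/substitute each cost 1):
  1. keep 'f'
  2. keep 'r'
  3. insert 'i'  (+1)
  4. keep 'e'
  5. substitute 's' -> 'n'  (+1)
  6. substitute 'h' -> 'd'  (+1)
Total edit operations: 3
Edit distance = 3


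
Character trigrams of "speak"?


Word: "speak" (length 5)
Number of trigrams = 5 - 3 + 1 = 3
  Position 0: "spe"
  Position 1: "pea"
  Position 2: "eak"
Trigrams = "spe", "pea", "eak"


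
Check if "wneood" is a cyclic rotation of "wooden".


Word: "wooden", Candidate: "wneood"
Method: check if candidate is substring of word+word
"woodenwooden" contains "wneood"? No
Is rotation = No


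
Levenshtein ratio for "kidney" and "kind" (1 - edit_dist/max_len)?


Word 1: "kidney" (length 6)
Word 2: "kind" (length 4)
One optimal edit sequence:
  1. keep 'k'
  2. keep 'i'
  3. delete 'd'  (+1)
  4. keep 'n'
  5. delete 'e'  (+1)
  6. substitute 'y' -> 'd'  (+1)
Edit distance = 3
Max length = max(6, 4) = 6
Similarity = 1 - 3/6
= 0.5000


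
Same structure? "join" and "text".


Pattern of "join": [0, 1, 2, 3]
Pattern of "text": [0, 1, 2, 0]
Patterns do not match
Same pattern = No


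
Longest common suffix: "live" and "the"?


Word 1: "live"
Word 2: "the"
Comparing from end:
  Pos -1: 'e' == 'e'
  Pos -2: 'v' != 'h' (stop)
LCS = "e" (length 1)


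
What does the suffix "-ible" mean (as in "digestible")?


Suffix: -ible
Example: digestible = digest + -ible
Meaning = capable of


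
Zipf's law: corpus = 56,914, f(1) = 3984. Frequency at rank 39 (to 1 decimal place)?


Zipf's law: f(r) = f(1) / r
f(1) = 3984
f(39) = 3984 / 39
= 102.2 occurrences


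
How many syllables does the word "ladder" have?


Word: "ladder"
Syllable breakdown: lad · der
Counting: 2 parts
= 2 syllables


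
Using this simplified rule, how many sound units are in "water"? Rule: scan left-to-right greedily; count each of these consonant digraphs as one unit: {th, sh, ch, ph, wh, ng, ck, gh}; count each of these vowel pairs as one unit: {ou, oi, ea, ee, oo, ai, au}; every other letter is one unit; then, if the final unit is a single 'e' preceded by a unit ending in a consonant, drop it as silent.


Word: "water" (5 letters)
Left-to-right scan:
  1. 'w' (letter)
  2. 'a' (letter)
  3. 't' (letter)
  4. 'e' (letter)
  5. 'r' (letter)
Units from scan: 5
Sound units = 5 units


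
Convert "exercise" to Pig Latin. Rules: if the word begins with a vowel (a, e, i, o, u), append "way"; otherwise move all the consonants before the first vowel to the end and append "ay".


Word: "exercise"
Starts with vowel → add 'way'
Pig Latin = "exerciseway"


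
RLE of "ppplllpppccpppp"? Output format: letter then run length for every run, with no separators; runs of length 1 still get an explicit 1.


String: "ppplllpppccpppp"
Scanning for consecutive runs:
  'p' x 3
  'l' x 3
  'p' x 3
  'c' x 2
  'p' x 4
RLE = "p3l3p3c2p4"


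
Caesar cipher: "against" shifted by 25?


Word: "against"
Shift: 25
Each letter → (letter + shift) mod 26:
  'a' (0) + 25 = 25 → 'z'
  'g' (6) + 25 = 5 → 'f'
  'a' (0) + 25 = 25 → 'z'
  'i' (8) + 25 = 7 → 'h'
  'n' (13) + 25 = 12 → 'm'
  's' (18) + 25 = 17 → 'r'
  't' (19) + 25 = 18 → 's'
Result = "zfzhmrs"


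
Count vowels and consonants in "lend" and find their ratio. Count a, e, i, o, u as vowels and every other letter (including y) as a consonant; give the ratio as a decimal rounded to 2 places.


Word: "lend"
Vowels (a,e,i,o,u): 1
Consonants: 3
Ratio = 1/3
= 0.33


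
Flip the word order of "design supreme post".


Original: "design supreme post"
Words (1..n): design | supreme | post
Reversed (n..1): post | supreme | design
Result = "post supreme design"


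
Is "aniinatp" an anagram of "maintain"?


Word 1: "maintain" → sorted: aaiimnnt
Word 2: "aniinatp" → sorted: aaiinnpt
Same letters? aaiimnnt != aaiinnpt
Anagram = No


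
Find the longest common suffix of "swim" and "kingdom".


Word 1: "swim"
Word 2: "kingdom"
Comparing from end:
  Pos -1: 'm' == 'm'
  Pos -2: 'i' != 'o' (stop)
LCS = "m" (length 1)


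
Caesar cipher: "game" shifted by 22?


Word: "game"
Shift: 22
Each letter → (letter + shift) mod 26:
  'g' (6) + 22 = 2 → 'c'
  'a' (0) + 22 = 22 → 'w'
  'm' (12) + 22 = 8 → 'i'
  'e' (4) + 22 = 0 → 'a'
Result = "cwia"


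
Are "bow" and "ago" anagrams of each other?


Word 1: "bow" → sorted: bow
Word 2: "ago" → sorted: ago
Same letters? bow != ago
Anagram = No


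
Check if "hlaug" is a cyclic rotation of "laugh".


Word: "laugh", Candidate: "hlaug"
Method: check if candidate is substring of word+word
"laughlaugh" contains "hlaug"? Yes
Is rotation = Yes


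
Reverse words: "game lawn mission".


Original: "game lawn mission"
Words (1..n): game | lawn | mission
Reversed (n..1): mission | lawn | game
Result = "mission lawn game"


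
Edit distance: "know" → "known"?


Word 1: "know" (length 4)
Word 2: "known" (length 5)
One optimal edit sequence (insert/delete/substitute each cost 1):
  1. keep 'k'
  2. keep 'n'
  3. keep 'o'
  4. keep 'w'
  5. insert 'n'  (+1)
Total edit operations: 1
Edit distance = 1


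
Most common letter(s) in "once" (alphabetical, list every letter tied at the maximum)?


Word: "once"
Letter counts:
  'c': 1
  'e': 1
  'n': 1
  'o': 1
Maximum count = 1
Most frequent = 'c', 'e', 'n', 'o' (1 time each)


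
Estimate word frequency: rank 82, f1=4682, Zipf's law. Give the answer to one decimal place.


Zipf's law: f(r) = f(1) / r
f(1) = 4682
f(82) = 4682 / 82
= 57.1 occurrences


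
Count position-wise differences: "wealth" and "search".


Comparing character by character (same length = 6):
  Pos 0: 'w' vs 's' !=
  Pos 1: 'e' vs 'e' =
  Pos 2: 'a' vs 'a' =
  Pos 3: 'l' vs 'r' !=
  Pos 4: 't' vs 'c' !=
  Pos 5: 'h' vs 'h' =
Hamming distance = 3


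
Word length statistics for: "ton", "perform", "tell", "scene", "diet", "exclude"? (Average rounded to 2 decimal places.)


Lengths: "ton"=3, "perform"=7, "tell"=4, "scene"=5, "diet"=4, "exclude"=7
Sum = 30, Count = 6
Average = 30/6 = 5.00
= avg=5.00, min=3, max=7


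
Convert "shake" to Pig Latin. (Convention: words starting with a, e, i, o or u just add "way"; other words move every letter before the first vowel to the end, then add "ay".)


Word: "shake"
Starts with consonant(s) → move to end, add 'ay'
Consonant cluster: "sh"
Pig Latin = "akeshay"


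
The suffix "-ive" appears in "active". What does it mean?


Suffix: -ive
Example: active (act + -ive)
Meaning = tending to


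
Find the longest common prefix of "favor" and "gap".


Word 1: "favor"
Word 2: "gap"
Comparing from start:
  Pos 0: 'f' != 'g' (stop)
LCP = "" (length 0)


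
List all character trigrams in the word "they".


Word: "they" (length 4)
Number of trigrams = 4 - 3 + 1 = 2
  Position 0: "the"
  Position 1: "hey"
Trigrams = "the", "hey"


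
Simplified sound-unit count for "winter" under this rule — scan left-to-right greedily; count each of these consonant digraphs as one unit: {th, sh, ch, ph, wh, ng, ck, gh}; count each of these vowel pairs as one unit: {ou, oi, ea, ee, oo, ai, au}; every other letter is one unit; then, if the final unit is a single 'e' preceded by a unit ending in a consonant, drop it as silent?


Word: "winter" (6 letters)
Left-to-right scan:
  1. 'w' (letter)
  2. 'i' (letter)
  3. 'n' (letter)
  4. 't' (letter)
  5. 'e' (letter)
  6. 'r' (letter)
Units from scan: 6
Sound units = 6 units


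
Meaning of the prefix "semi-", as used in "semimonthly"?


Prefix: semi-
As in: semimonthly -> semi- + monthly
Meaning = half


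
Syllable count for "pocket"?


Word: "pocket"
Syllable breakdown: pock-et
Counting: 2 parts
= 2 syllables


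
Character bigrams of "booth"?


Word: "booth" (length 5)
Number of bigrams = 5 - 2 + 1 = 4
  Position 0: "bo"
  Position 1: "oo"
  Position 2: "ot"
  Position 3: "th"
Bigrams = "bo", "oo", "ot", "th"


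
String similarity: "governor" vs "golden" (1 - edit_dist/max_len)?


Word 1: "governor" (length 8)
Word 2: "golden" (length 6)
One optimal edit sequence:
  1. keep 'g'
  2. keep 'o'
  3. substitute 'v' -> 'l'  (+1)
  4. substitute 'e' -> 'd'  (+1)
  5. substitute 'r' -> 'e'  (+1)
  6. keep 'n'
  7. delete 'o'  (+1)
  8. delete 'r'  (+1)
Edit distance = 5
Max length = max(8, 6) = 8
Similarity = 1 - 5/8
= 0.3750
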